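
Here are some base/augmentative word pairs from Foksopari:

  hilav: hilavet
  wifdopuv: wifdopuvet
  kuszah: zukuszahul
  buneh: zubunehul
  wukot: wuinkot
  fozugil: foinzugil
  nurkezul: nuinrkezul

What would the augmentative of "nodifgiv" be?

hilav and kuszah both have last vowel 'a' yet inflect differently (hilavet, zukuszahul), so the last vowel is not what conditions the rule; the final letter is.
"nodifgiv" ends in -v. The stems ending in -v (hilav → hilavet, wifdopuv → wifdopuvet) add -et.
So nodifgiv → nodifgivet.

nodifgivet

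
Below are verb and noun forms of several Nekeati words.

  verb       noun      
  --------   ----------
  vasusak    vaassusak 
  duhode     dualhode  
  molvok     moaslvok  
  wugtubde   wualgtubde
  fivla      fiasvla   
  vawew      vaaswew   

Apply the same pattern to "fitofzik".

fiastofzik

duhode and vawew both have last vowel 'e' yet inflect differently (dualhode, vaaswew), so the last vowel is not what conditions the rule; the final letter is.
"fitofzik" ends in -k. The stems ending in -k (molvok → moaslvok, vasusak → vaassusak) insert -as- after the first vowel.
So fitofzik → fiastofzik.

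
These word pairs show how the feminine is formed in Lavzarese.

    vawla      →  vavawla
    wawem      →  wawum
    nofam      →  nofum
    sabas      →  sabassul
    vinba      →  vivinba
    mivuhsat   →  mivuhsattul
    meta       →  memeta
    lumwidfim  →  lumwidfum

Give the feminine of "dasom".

vawla and nofam both have last vowel 'a' yet inflect differently (vavawla, nofum), so the last vowel is not what conditions the rule; the final letter is.
"dasom" ends in -m. The stems ending in -m (nofam → nofum, wawem → wawum, lumwidfim → lumwidfum) change the last vowel to 'u'.
The other patterns: stems ending in -a repeat the first consonant+vowel as a prefix; stems ending in -s or -t double the final consonant and add -ul.
So dasom → dasum.

dasum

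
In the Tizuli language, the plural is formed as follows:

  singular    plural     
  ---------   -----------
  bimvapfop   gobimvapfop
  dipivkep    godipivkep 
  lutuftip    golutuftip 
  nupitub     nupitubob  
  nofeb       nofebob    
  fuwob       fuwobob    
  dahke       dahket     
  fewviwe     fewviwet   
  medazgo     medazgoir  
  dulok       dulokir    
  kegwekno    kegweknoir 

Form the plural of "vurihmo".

dipivkep and nofeb both have last vowel 'e' yet inflect differently (godipivkep, nofebob), so the last vowel is not what conditions the rule; the final letter is.
"vurihmo" ends in -o. The stems ending in -o (medazgo → medazgoir, kegwekno → kegweknoir) add -ir.
So vurihmo → vurihmoir.

vurihmoir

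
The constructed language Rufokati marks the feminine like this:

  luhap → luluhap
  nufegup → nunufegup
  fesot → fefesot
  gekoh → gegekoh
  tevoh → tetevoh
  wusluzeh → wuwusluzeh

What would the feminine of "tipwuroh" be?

titipwuroh

Every pair shown (luhap → luluhap, nufegup → nunufegup, fesot → fefesot, …) follows the same rule: repeat the first consonant+vowel as a prefix.
So tipwuroh → titipwuroh.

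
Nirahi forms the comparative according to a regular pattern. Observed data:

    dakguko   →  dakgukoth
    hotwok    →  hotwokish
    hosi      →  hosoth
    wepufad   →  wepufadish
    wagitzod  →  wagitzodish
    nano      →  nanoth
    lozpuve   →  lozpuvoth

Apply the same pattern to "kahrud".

kahrudish

"kahrud" ends in a consonant. The stems ending in a consonant (hotwok → hotwokish, wagitzod → wagitzodish, wepufad → wepufadish) add -ish.
The other pattern: stems ending in a vowel drop the final letter and add -oth.
So kahrud → kahrudish.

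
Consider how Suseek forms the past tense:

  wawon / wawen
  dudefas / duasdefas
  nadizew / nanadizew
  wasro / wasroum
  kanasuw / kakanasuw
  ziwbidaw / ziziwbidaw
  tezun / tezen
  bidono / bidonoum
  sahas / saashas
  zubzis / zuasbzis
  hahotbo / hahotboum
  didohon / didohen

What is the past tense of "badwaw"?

babadwaw

wasro and wawon both have last vowel 'o' yet inflect differently (wasroum, wawen), so the last vowel is not what conditions the rule; the final letter is.
"badwaw" ends in -w. The stems ending in -w (ziwbidaw → ziziwbidaw, kanasuw → kakanasuw, nadizew → nanadizew) repeat the first consonant+vowel as a prefix.
So badwaw → babadwaw.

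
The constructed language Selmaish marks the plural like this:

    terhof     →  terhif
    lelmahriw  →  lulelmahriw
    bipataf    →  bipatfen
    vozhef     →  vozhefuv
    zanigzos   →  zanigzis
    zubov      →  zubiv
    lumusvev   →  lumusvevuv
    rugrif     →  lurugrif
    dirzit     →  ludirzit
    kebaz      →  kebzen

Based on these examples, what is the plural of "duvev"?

bipataf and rugrif both end in -f yet inflect differently (bipatfen, lurugrif), so the final letter is not what conditions the rule; the last vowel is.
"duvev" has last vowel 'e'. The stems whose last vowel is 'e' (lumusvev → lumusvevuv, vozhef → vozhefuv) add -uv.
So duvev → duvevuv.

duvevuv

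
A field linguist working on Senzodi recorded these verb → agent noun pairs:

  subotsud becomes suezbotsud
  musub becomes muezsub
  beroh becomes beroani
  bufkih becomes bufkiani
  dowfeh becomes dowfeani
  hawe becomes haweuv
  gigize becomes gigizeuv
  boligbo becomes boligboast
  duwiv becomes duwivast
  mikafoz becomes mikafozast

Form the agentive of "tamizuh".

dowfeh and hawe both have last vowel 'e' yet inflect differently (dowfeani, haweuv), so the last vowel is not what conditions the rule; the final letter is.
"tamizuh" ends in -h. The stems ending in -h (beroh → beroani, bufkih → bufkiani, dowfeh → dowfeani) drop the final letter and add -ani.
So tamizuh → tamizuani.

tamizuani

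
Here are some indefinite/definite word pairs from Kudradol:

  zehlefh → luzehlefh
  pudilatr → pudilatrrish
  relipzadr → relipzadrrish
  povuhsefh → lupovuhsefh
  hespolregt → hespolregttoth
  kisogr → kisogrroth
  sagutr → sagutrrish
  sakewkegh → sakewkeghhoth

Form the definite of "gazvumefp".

lugazvumefp

zehlefh and sakewkegh both end in -h yet inflect differently (luzehlefh, sakewkeghhoth), so the final letter is not what conditions the rule; the second-to-last letter is.
"gazvumefp" has second-to-last letter 'f'. The stems whose second-to-last letter is 'f' (zehlefh → luzehlefh, povuhsefh → lupovuhsefh) add the prefix lu-.
The other patterns: stems whose second-to-last letter is 'g' double the final consonant and add -oth; stems whose second-to-last letter is 'd' or 't' double the final consonant and add -ish.
So gazvumefp → lugazvumefp.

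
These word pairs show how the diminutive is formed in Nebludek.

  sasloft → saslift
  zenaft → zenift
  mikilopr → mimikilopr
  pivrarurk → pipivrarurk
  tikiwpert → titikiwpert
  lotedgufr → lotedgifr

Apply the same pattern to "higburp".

hihigburp

zenaft and tikiwpert both end in -t yet inflect differently (zenift, titikiwpert), so the final letter is not what conditions the rule; the second-to-last letter is.
"higburp" has second-to-last letter 'r'. The stems whose second-to-last letter is 'r' (tikiwpert → titikiwpert, pivrarurk → pipivrarurk) repeat the first consonant+vowel as a prefix.
So higburp → hihigburp.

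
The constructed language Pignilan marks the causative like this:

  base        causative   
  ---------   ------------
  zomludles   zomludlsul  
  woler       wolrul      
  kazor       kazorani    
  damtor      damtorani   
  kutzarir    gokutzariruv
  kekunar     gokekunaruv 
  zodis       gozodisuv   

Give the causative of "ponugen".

ponugnul

woler and kazor both end in -r yet inflect differently (wolrul, kazorani), so the final letter is not what conditions the rule; the last vowel is.
"ponugen" has last vowel 'e'. The stems whose last vowel is 'e' (zomludles → zomludlsul, woler → wolrul) delete the last vowel and add -ul.
The other patterns: stems whose last vowel is 'o' add -ani; stems whose last vowel is 'a' or 'i' add go- … -uv around the stem.
So ponugen → ponugnul.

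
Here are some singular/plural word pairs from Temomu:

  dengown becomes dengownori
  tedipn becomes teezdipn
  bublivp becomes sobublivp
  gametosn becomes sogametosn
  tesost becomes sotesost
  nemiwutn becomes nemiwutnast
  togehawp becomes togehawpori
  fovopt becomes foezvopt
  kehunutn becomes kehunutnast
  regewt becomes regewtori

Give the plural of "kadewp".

kadewpori

"kadewp" has second-to-last letter 'w'. The stems whose second-to-last letter is 'w' (togehawp → togehawpori, dengown → dengownori, regewt → regewtori) add -ori.
The other patterns: stems whose second-to-last letter is 'p' insert -ez- after the first vowel; stems whose second-to-last letter is 't' add -ast; stems whose second-to-last letter is 's' or 'v' add the prefix so-.
So kadewp → kadewpori.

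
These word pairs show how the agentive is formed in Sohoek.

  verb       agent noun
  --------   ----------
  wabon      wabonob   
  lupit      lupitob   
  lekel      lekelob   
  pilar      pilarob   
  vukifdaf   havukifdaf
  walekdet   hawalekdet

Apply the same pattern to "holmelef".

haholmelef

"holmelef" has 3 vowels. The stems with 3 vowels (vukifdaf → havukifdaf, walekdet → hawalekdet) add the prefix ha-.
The other pattern: stems with 2 vowels add -ob.
So holmelef → haholmelef.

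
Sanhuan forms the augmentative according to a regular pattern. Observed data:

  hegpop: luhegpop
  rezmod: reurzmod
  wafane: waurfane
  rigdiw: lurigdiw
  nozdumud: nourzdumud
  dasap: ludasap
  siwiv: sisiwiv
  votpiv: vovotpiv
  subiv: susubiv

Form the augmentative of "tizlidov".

titizlidov

rigdiw and votpiv both have last vowel 'i' yet inflect differently (lurigdiw, vovotpiv), so the last vowel is not what conditions the rule; the final letter is.
"tizlidov" ends in -v. The stems ending in -v (votpiv → vovotpiv, siwiv → sisiwiv, subiv → susubiv) repeat the first consonant+vowel as a prefix.
The other patterns: stems ending in -p or -w add the prefix lu-; stems ending in -d or -e insert -ur- after the first vowel.
So tizlidov → titizlidov.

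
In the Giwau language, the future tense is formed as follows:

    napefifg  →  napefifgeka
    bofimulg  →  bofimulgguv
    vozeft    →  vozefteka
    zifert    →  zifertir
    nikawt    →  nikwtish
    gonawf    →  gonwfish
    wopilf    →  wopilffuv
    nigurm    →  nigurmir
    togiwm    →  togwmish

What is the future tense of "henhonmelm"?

vozeft and zifert both end in -t yet inflect differently (vozefteka, zifertir), so the final letter is not what conditions the rule; the second-to-last letter is.
"henhonmelm" has second-to-last letter 'l'. The stems whose second-to-last letter is 'l' (bofimulg → bofimulgguv, wopilf → wopilffuv) double the final consonant and add -uv.
The other patterns: stems whose second-to-last letter is 'f' add -eka; stems whose second-to-last letter is 'r' add -ir; stems whose second-to-last letter is 'w' delete the last vowel and add -ish.
So henhonmelm → henhonmelmmuv.

henhonmelmmuv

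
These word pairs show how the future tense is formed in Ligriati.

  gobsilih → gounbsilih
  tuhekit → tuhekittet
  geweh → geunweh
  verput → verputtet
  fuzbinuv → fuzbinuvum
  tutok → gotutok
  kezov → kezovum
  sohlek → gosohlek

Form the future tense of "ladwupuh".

geweh and sohlek both have last vowel 'e' yet inflect differently (geunweh, gosohlek), so the last vowel is not what conditions the rule; the final letter is.
"ladwupuh" ends in -h. The stems ending in -h (gobsilih → gounbsilih, geweh → geunweh) insert -un- after the first vowel.
The other patterns: stems ending in -k add the prefix go-; stems ending in -t double the final consonant and add -et; stems ending in -v add -um.
So ladwupuh → laundwupuh.

laundwupuh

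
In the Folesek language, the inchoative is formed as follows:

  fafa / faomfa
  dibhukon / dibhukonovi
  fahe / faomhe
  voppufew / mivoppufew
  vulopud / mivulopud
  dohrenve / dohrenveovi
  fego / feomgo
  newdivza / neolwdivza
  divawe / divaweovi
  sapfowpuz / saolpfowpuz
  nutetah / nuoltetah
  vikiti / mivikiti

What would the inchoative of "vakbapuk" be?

fahe and divawe both end in -e yet inflect differently (faomhe, divaweovi), so the final letter is not what conditions the rule; the first letter is.
"vakbapuk" begins with v-. The stems beginning with v- (voppufew → mivoppufew, vulopud → mivulopud, vikiti → mivikiti) add the prefix mi-.
The other patterns: stems beginning with f- insert -om- after the first vowel; stems beginning with d- add -ovi; stems beginning with n- or s- insert -ol- after the first vowel.
So vakbapuk → mivakbapuk.

mivakbapuk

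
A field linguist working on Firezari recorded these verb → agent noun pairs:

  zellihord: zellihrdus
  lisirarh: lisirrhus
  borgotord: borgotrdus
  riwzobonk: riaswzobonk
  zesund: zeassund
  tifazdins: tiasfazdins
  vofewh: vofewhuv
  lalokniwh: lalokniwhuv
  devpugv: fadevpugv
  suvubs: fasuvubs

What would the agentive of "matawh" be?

zellihord and zesund both end in -d yet inflect differently (zellihrdus, zeassund), so the final letter is not what conditions the rule; the second-to-last letter is.
"matawh" has second-to-last letter 'w'. The stems whose second-to-last letter is 'w' (vofewh → vofewhuv, lalokniwh → lalokniwhuv) add -uv.
The other patterns: stems whose second-to-last letter is 'r' delete the last vowel and add -us; stems whose second-to-last letter is 'n' insert -as- after the first vowel; stems whose second-to-last letter is 'b' or 'g' add the prefix fa-.
So matawh → matawhuv.

matawhuv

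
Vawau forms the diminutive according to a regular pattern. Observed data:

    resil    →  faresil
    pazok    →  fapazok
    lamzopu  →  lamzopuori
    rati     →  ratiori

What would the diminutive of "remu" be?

resil and rati both have last vowel 'i' yet inflect differently (faresil, ratiori), so the last vowel is not what conditions the rule; whether the stem ends in a vowel or a consonant is.
"remu" ends in a vowel. The stems ending in a vowel (lamzopu → lamzopuori, rati → ratiori) add -ori.
So remu → remuori.

remuori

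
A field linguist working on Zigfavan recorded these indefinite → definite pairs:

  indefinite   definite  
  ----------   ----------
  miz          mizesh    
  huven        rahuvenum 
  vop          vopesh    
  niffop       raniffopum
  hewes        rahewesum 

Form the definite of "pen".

penesh

niffop and vop both end in -p yet inflect differently (raniffopum, vopesh), so the final letter is not what conditions the rule; the number of vowels is.
"pen" has 1 vowel. The stems with 1 vowel (vop → vopesh, miz → mizesh) add -esh.
So pen → penesh.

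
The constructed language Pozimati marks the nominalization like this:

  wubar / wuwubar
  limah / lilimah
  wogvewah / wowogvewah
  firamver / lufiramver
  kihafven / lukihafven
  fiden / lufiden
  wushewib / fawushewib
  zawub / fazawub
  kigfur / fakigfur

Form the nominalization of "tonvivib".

"tonvivib" has last vowel 'i'. The one such stem in the data (wushewib → fawushewib) adds the prefix fa-, so the same rule applies.
So tonvivib → fatonvivib.

fatonvivib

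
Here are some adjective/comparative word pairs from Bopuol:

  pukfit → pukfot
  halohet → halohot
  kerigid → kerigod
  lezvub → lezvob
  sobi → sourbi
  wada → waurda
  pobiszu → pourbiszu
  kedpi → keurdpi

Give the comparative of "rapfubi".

pukfit and sobi both have last vowel 'i' yet inflect differently (pukfot, sourbi), so the last vowel is not what conditions the rule; whether the stem ends in a vowel or a consonant is.
"rapfubi" ends in a vowel. The stems ending in a vowel (sobi → sourbi, wada → waurda, pobiszu → pourbiszu) insert -ur- after the first vowel.
So rapfubi → raurpfubi.

raurpfubi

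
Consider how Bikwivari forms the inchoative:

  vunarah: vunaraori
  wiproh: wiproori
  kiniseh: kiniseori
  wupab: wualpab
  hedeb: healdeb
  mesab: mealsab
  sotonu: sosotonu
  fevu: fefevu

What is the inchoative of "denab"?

dealnab

vunarah and wupab both have last vowel 'a' yet inflect differently (vunaraori, wualpab), so the last vowel is not what conditions the rule; the final letter is.
"denab" ends in -b. The stems ending in -b (wupab → wualpab, hedeb → healdeb, mesab → mealsab) insert -al- after the first vowel.
So denab → dealnab.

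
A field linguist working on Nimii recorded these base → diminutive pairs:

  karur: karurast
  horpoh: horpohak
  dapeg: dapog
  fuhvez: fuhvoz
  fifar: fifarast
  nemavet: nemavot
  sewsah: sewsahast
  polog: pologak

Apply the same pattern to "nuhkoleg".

nuhkolog

sewsah and horpoh both end in -h yet inflect differently (sewsahast, horpohak), so the final letter is not what conditions the rule; the last vowel is.
"nuhkoleg" has last vowel 'e'. The stems whose last vowel is 'e' (fuhvez → fuhvoz, dapeg → dapog, nemavet → nemavot) change the last vowel to 'o'.
The other patterns: stems whose last vowel is 'a' or 'u' add -ast; stems whose last vowel is 'o' add -ak.
So nuhkoleg → nuhkolog.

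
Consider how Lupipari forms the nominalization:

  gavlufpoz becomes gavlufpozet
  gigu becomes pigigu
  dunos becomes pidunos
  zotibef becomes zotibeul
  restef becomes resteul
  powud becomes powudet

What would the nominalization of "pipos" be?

"pipos" ends in -s. The one such stem in the data (dunos → pidunos) adds the prefix pi-, so the same rule applies.
The other patterns: stems ending in -f drop the final letter and add -ul; stems ending in -d or -z add -et.
So pipos → pipipos.

pipipos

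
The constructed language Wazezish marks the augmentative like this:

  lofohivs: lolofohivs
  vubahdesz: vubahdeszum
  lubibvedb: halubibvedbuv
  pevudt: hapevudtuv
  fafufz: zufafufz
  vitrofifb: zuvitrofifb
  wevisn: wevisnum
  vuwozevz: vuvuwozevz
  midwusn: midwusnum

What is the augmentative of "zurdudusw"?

"zurdudusw" has second-to-last letter 's'. The stems whose second-to-last letter is 's' (wevisn → wevisnum, vubahdesz → vubahdeszum, midwusn → midwusnum) add -um.
The other patterns: stems whose second-to-last letter is 'f' add the prefix zu-; stems whose second-to-last letter is 'd' add ha- … -uv around the stem; stems whose second-to-last letter is 'v' repeat the first consonant+vowel as a prefix.
So zurdudusw → zurduduswum.

zurduduswum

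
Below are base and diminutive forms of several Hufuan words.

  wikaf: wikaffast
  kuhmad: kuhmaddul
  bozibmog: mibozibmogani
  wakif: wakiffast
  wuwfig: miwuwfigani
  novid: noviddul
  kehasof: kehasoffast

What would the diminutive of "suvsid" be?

"suvsid" ends in -d. The stems ending in -d (novid → noviddul, kuhmad → kuhmaddul) double the final consonant and add -ul.
The other patterns: stems ending in -g add mi- … -ani around the stem; stems ending in -f double the final consonant and add -ast.
So suvsid → suvsiddul.

suvsiddul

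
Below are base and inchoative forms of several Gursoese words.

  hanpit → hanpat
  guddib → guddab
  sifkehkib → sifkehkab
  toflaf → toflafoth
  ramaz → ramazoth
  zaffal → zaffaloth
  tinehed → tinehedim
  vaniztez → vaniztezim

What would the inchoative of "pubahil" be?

pubahal

ramaz and vaniztez both end in -z yet inflect differently (ramazoth, vaniztezim), so the final letter is not what conditions the rule; the last vowel is.
"pubahil" has last vowel 'i'. The stems whose last vowel is 'i' (hanpit → hanpat, guddib → guddab, sifkehkib → sifkehkab) change the last vowel to 'a'.
So pubahil → pubahal.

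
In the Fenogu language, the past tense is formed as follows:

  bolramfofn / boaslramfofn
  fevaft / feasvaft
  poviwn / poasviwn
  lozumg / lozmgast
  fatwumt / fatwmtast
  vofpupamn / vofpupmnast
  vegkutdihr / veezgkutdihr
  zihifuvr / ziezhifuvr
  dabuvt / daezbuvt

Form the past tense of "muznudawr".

muasznudawr

fevaft and fatwumt both end in -t yet inflect differently (feasvaft, fatwmtast), so the final letter is not what conditions the rule; the second-to-last letter is.
"muznudawr" has second-to-last letter 'w'. The one such stem in the data (poviwn → poasviwn) inserts -as- after the first vowel (as do bolramfofn, fevaft), so the same rule applies.
So muznudawr → muasznudawr.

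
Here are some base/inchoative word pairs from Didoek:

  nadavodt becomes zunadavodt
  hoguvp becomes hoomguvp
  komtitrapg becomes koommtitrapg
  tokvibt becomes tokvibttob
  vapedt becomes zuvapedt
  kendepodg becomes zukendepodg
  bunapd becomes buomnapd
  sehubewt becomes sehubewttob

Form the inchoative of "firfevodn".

zufirfevodn

"firfevodn" has second-to-last letter 'd'. The stems whose second-to-last letter is 'd' (vapedt → zuvapedt, nadavodt → zunadavodt, kendepodg → zukendepodg) add the prefix zu-.
So firfevodn → zufirfevodn.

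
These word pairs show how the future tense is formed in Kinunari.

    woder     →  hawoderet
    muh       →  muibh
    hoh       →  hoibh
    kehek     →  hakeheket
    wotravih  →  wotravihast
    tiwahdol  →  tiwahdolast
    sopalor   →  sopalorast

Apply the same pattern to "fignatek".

woder and sopalor both end in -r yet inflect differently (hawoderet, sopalorast), so the final letter is not what conditions the rule; the number of vowels is.
"fignatek" has 3 vowels. The stems with 3 vowels (sopalor → sopalorast, tiwahdol → tiwahdolast, wotravih → wotravihast) add -ast.
So fignatek → fignatekast.

fignatekast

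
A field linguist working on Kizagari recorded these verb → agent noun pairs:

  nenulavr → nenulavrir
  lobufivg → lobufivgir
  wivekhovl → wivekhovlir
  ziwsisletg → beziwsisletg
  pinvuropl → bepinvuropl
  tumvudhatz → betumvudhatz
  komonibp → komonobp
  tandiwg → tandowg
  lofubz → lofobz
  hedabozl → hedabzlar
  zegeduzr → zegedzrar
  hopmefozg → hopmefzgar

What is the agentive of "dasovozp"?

dasovzpar

lobufivg and ziwsisletg both end in -g yet inflect differently (lobufivgir, beziwsisletg), so the final letter is not what conditions the rule; the second-to-last letter is.
"dasovozp" has second-to-last letter 'z'. The stems whose second-to-last letter is 'z' (hedabozl → hedabzlar, zegeduzr → zegedzrar, hopmefozg → hopmefzgar) delete the last vowel and add -ar.
So dasovozp → dasovzpar.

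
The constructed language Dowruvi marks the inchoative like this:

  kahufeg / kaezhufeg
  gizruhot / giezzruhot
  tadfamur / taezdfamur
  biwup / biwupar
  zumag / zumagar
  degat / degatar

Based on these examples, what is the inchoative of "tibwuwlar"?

"tibwuwlar" has 3 vowels. The stems with 3 vowels (kahufeg → kaezhufeg, gizruhot → giezzruhot, tadfamur → taezdfamur) insert -ez- after the first vowel.
The other pattern: stems with 2 vowels add -ar.
So tibwuwlar → tiezbwuwlar.

tiezbwuwlar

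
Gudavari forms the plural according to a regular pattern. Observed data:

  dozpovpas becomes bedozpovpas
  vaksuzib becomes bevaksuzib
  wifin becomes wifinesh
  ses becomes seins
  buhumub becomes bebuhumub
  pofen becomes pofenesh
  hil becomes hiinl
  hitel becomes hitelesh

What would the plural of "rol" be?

hil and hitel both end in -l yet inflect differently (hiinl, hitelesh), so the final letter is not what conditions the rule; the number of vowels is.
"rol" has 1 vowel. The stems with 1 vowel (ses → seins, hil → hiinl) insert -in- after the first vowel.
So rol → roinl.

roinl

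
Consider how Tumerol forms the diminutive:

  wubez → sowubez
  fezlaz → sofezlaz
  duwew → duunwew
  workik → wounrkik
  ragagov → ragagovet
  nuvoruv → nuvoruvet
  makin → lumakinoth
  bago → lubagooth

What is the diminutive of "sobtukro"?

lusobtukrooth

"sobtukro" ends in -o. The one such stem in the data (bago → lubagooth) adds lu- … -oth around the stem, so the same rule applies.
The other patterns: stems ending in -z add the prefix so-; stems ending in -k or -w insert -un- after the first vowel; stems ending in -v add -et.
So sobtukro → lusobtukrooth.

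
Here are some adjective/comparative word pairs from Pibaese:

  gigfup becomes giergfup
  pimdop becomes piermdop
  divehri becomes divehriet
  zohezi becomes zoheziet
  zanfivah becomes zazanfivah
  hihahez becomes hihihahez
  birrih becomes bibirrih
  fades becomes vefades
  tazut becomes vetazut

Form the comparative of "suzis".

vesuzis

divehri and birrih both have last vowel 'i' yet inflect differently (divehriet, bibirrih), so the last vowel is not what conditions the rule; the final letter is.
"suzis" ends in -s. The one such stem in the data (fades → vefades) adds the prefix ve-, so the same rule applies.
The other patterns: stems ending in -p insert -er- after the first vowel; stems ending in -i add -et; stems ending in -h or -z repeat the first consonant+vowel as a prefix.
So suzis → vesuzis.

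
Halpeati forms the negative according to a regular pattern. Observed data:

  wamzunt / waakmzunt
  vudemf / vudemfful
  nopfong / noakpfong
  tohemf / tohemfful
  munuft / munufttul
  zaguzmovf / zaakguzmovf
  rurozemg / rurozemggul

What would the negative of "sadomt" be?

munuft and wamzunt both end in -t yet inflect differently (munufttul, waakmzunt), so the final letter is not what conditions the rule; the second-to-last letter is.
"sadomt" has second-to-last letter 'm'. The stems whose second-to-last letter is 'm' (rurozemg → rurozemggul, tohemf → tohemfful, vudemf → vudemfful) double the final consonant and add -ul.
The other pattern: stems whose second-to-last letter is 'n' or 'v' insert -ak- after the first vowel.
So sadomt → sadomttul.

sadomttul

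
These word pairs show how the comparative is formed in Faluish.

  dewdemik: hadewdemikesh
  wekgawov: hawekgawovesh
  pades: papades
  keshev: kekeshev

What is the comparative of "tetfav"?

keshev and wekgawov both end in -v yet inflect differently (kekeshev, hawekgawovesh), so the final letter is not what conditions the rule; the number of vowels is.
"tetfav" has 2 vowels. The stems with 2 vowels (pades → papades, keshev → kekeshev) repeat the first consonant+vowel as a prefix.
The other pattern: stems with 3 vowels add ha- … -esh around the stem.
So tetfav → tetetfav.

tetetfav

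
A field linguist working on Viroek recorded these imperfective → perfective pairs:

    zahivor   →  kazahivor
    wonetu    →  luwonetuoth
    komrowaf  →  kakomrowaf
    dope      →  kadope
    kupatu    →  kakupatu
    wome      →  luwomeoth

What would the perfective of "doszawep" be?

kadoszawep

wonetu and kupatu both end in -u yet inflect differently (luwonetuoth, kakupatu), so the final letter is not what conditions the rule; the first letter is.
"doszawep" begins with d-. The one such stem in the data (dope → kadope) adds the prefix ka-, so the same rule applies.
The other pattern: stems beginning with w- add lu- … -oth around the stem.
So doszawep → kadoszawep.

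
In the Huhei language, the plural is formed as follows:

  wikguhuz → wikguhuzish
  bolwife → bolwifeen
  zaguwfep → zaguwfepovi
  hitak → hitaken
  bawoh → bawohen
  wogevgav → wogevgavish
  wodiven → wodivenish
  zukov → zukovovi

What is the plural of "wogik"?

wogikish

zukov and wogevgav both end in -v yet inflect differently (zukovovi, wogevgavish), so the final letter is not what conditions the rule; the first letter is.
"wogik" begins with w-. The stems beginning with w- (wogevgav → wogevgavish, wikguhuz → wikguhuzish, wodiven → wodivenish) add -ish.
The other patterns: stems beginning with z- add -ovi; stems beginning with b- or h- add -en.
So wogik → wogikish.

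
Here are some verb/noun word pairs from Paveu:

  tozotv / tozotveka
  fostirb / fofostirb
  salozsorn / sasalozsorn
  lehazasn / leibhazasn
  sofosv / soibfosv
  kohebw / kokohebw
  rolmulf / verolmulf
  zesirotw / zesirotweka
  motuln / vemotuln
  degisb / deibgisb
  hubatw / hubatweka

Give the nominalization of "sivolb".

vesivolb

tozotv and sofosv both end in -v yet inflect differently (tozotveka, soibfosv), so the final letter is not what conditions the rule; the second-to-last letter is.
"sivolb" has second-to-last letter 'l'. The stems whose second-to-last letter is 'l' (motuln → vemotuln, rolmulf → verolmulf) add the prefix ve-.
The other patterns: stems whose second-to-last letter is 't' add -eka; stems whose second-to-last letter is 's' insert -ib- after the first vowel; stems whose second-to-last letter is 'b' or 'r' repeat the first consonant+vowel as a prefix.
So sivolb → vesivolb.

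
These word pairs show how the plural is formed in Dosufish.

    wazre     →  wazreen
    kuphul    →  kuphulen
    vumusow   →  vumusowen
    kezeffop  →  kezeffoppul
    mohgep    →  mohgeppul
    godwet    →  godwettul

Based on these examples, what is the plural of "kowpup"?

kezeffop and vumusow both have last vowel 'o' yet inflect differently (kezeffoppul, vumusowen), so the last vowel is not what conditions the rule; the final letter is.
"kowpup" ends in -p. The stems ending in -p (mohgep → mohgeppul, kezeffop → kezeffoppul) double the final consonant and add -ul.
The other pattern: stems ending in -e, -l or -w add -en.
So kowpup → kowpuppul.

kowpuppul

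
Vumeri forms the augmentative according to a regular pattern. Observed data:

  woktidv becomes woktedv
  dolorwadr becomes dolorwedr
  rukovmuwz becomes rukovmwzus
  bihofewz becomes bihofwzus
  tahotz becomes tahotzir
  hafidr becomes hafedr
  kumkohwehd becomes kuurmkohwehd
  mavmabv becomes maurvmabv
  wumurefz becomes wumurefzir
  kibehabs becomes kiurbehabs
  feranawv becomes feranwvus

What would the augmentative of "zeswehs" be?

zeurswehs

tahotz and bihofewz both end in -z yet inflect differently (tahotzir, bihofwzus), so the final letter is not what conditions the rule; the second-to-last letter is.
"zeswehs" has second-to-last letter 'h'. The one such stem in the data (kumkohwehd → kuurmkohwehd) inserts -ur- after the first vowel (as do kibehabs, mavmabv), so the same rule applies.
So zeswehs → zeurswehs.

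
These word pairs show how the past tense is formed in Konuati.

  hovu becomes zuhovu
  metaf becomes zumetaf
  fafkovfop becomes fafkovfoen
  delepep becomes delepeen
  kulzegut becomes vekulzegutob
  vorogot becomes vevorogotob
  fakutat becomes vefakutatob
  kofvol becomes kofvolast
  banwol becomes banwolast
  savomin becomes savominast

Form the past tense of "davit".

vedavitob

hovu and kulzegut both have last vowel 'u' yet inflect differently (zuhovu, vekulzegutob), so the last vowel is not what conditions the rule; the final letter is.
"davit" ends in -t. The stems ending in -t (kulzegut → vekulzegutob, vorogot → vevorogotob, fakutat → vefakutatob) add ve- … -ob around the stem.
The other patterns: stems ending in -f or -u add the prefix zu-; stems ending in -p drop the final letter and add -en; stems ending in -l or -n add -ast.
So davit → vedavitob.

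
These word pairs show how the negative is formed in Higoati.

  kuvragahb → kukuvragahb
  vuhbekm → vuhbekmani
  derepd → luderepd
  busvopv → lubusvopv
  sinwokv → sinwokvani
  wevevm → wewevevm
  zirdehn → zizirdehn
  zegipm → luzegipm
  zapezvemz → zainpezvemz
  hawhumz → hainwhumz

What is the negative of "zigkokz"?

zigkokzani

"zigkokz" has second-to-last letter 'k'. The stems whose second-to-last letter is 'k' (vuhbekm → vuhbekmani, sinwokv → sinwokvani) add -ani.
The other patterns: stems whose second-to-last letter is 'm' insert -in- after the first vowel; stems whose second-to-last letter is 'p' add the prefix lu-; stems whose second-to-last letter is 'h' or 'v' repeat the first consonant+vowel as a prefix.
So zigkokz → zigkokzani.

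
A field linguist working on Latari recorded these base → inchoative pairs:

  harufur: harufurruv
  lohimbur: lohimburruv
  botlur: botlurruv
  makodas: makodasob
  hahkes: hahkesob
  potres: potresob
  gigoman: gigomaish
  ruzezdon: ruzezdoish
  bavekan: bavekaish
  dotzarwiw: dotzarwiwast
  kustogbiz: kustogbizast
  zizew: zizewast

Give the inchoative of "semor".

makodas and gigoman both have last vowel 'a' yet inflect differently (makodasob, gigomaish), so the last vowel is not what conditions the rule; the final letter is.
"semor" ends in -r. The stems ending in -r (harufur → harufurruv, lohimbur → lohimburruv, botlur → botlurruv) double the final consonant and add -uv.
So semor → semorruv.

semorruv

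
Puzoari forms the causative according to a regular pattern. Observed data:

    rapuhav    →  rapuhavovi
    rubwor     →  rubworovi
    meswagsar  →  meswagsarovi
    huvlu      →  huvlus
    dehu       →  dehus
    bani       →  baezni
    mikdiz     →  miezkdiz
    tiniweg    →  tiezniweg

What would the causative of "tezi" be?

"tezi" ends in -i. The one such stem in the data (bani → baezni) inserts -ez- after the first vowel (as do mikdiz, tiniweg), so the same rule applies.
The other patterns: stems ending in -r or -v add -ovi; stems ending in -u drop the final letter and add -us.
So tezi → teezzi.

teezzi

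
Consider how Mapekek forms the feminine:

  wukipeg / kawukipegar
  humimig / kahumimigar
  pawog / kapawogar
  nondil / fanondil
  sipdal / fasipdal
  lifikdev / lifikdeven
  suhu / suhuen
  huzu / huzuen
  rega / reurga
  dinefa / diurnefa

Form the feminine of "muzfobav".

muzfobaven

humimig and nondil both have last vowel 'i' yet inflect differently (kahumimigar, fanondil), so the last vowel is not what conditions the rule; the final letter is.
"muzfobav" ends in -v. The one such stem in the data (lifikdev → lifikdeven) adds -en, so the same rule applies.
The other patterns: stems ending in -g add ka- … -ar around the stem; stems ending in -l add the prefix fa-; stems ending in -a insert -ur- after the first vowel.
So muzfobav → muzfobaven.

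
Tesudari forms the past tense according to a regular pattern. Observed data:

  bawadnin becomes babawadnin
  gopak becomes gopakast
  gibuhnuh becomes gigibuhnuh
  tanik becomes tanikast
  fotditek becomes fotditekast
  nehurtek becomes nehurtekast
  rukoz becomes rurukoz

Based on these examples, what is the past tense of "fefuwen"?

fefefuwen

tanik and bawadnin both have last vowel 'i' yet inflect differently (tanikast, babawadnin), so the last vowel is not what conditions the rule; the final letter is.
"fefuwen" ends in -n. The one such stem in the data (bawadnin → babawadnin) repeats the first consonant+vowel as a prefix (as do rukoz, gibuhnuh), so the same rule applies.
The other pattern: stems ending in -k add -ast.
So fefuwen → fefefuwen.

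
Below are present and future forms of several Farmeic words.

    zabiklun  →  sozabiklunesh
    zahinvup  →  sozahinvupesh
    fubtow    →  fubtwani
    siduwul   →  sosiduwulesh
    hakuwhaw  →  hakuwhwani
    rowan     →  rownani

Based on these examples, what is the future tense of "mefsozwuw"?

zabiklun and rowan both end in -n yet inflect differently (sozabiklunesh, rownani), so the final letter is not what conditions the rule; the last vowel is.
"mefsozwuw" has last vowel 'u'. The stems whose last vowel is 'u' (zabiklun → sozabiklunesh, zahinvup → sozahinvupesh, siduwul → sosiduwulesh) add so- … -esh around the stem.
So mefsozwuw → somefsozwuwesh.

somefsozwuwesh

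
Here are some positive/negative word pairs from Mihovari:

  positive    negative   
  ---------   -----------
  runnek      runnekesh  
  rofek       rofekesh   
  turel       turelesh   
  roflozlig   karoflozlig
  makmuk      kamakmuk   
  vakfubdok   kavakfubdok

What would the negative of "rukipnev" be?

rukipnevesh

runnek and makmuk both end in -k yet inflect differently (runnekesh, kamakmuk), so the final letter is not what conditions the rule; the last vowel is.
"rukipnev" has last vowel 'e'. The stems whose last vowel is 'e' (runnek → runnekesh, rofek → rofekesh, turel → turelesh) add -esh.
The other pattern: stems whose last vowel is 'i', 'o' or 'u' add the prefix ka-.
So rukipnev → rukipnevesh.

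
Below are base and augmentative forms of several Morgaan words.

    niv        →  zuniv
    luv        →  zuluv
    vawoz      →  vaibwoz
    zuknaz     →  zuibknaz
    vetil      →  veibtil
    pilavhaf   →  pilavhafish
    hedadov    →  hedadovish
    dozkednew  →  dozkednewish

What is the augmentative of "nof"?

zunof

niv and hedadov both end in -v yet inflect differently (zuniv, hedadovish), so the final letter is not what conditions the rule; the number of vowels is.
"nof" has 1 vowel. The stems with 1 vowel (niv → zuniv, luv → zuluv) add the prefix zu-.
The other patterns: stems with 2 vowels insert -ib- after the first vowel; stems with 3 vowels add -ish.
So nof → zunof.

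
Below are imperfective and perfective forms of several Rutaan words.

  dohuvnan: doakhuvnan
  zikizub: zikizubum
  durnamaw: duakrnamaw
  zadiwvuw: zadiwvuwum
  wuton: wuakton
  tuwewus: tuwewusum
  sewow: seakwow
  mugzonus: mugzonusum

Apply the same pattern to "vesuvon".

veaksuvon

zadiwvuw and sewow both end in -w yet inflect differently (zadiwvuwum, seakwow), so the final letter is not what conditions the rule; the last vowel is.
"vesuvon" has last vowel 'o'. The stems whose last vowel is 'o' (wuton → wuakton, sewow → seakwow) insert -ak- after the first vowel.
So vesuvon → veaksuvon.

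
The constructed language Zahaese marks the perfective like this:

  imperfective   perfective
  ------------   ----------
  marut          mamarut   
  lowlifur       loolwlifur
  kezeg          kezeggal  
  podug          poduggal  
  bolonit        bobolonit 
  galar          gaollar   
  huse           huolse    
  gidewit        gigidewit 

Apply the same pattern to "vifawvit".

vivifawvit

marut and podug both have last vowel 'u' yet inflect differently (mamarut, poduggal), so the last vowel is not what conditions the rule; the final letter is.
"vifawvit" ends in -t. The stems ending in -t (marut → mamarut, bolonit → bobolonit, gidewit → gigidewit) repeat the first consonant+vowel as a prefix.
The other patterns: stems ending in -g double the final consonant and add -al; stems ending in -e or -r insert -ol- after the first vowel.
So vifawvit → vivifawvit.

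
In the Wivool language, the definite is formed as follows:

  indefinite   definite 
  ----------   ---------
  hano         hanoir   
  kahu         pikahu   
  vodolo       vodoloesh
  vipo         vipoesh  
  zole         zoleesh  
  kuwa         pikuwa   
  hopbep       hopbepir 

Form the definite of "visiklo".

hano and vodolo both end in -o yet inflect differently (hanoir, vodoloesh), so the final letter is not what conditions the rule; the first letter is.
"visiklo" begins with v-. The stems beginning with v- (vodolo → vodoloesh, vipo → vipoesh) add -esh.
The other patterns: stems beginning with k- add the prefix pi-; stems beginning with h- add -ir.
So visiklo → visikloesh.

visikloesh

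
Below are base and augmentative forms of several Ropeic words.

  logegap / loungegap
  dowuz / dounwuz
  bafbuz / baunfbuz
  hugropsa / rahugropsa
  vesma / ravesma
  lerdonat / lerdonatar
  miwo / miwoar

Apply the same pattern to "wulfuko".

logegap and hugropsa both have last vowel 'a' yet inflect differently (loungegap, rahugropsa), so the last vowel is not what conditions the rule; the final letter is.
"wulfuko" ends in -o. The one such stem in the data (miwo → miwoar) adds -ar, so the same rule applies.
So wulfuko → wulfukoar.

wulfukoar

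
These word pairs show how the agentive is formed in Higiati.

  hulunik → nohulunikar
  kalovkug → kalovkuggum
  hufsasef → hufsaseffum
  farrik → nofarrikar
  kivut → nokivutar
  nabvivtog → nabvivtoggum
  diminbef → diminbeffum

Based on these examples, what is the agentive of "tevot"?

kalovkug and kivut both have last vowel 'u' yet inflect differently (kalovkuggum, nokivutar), so the last vowel is not what conditions the rule; the final letter is.
"tevot" ends in -t. The one such stem in the data (kivut → nokivutar) adds no- … -ar around the stem, so the same rule applies.
The other pattern: stems ending in -f or -g double the final consonant and add -um.
So tevot → notevotar.

notevotar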